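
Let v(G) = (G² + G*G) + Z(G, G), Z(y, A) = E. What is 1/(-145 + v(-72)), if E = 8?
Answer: 1/10231 ≈ 9.7742e-5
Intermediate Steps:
Z(y, A) = 8
v(G) = 8 + 2*G² (v(G) = (G² + G*G) + 8 = (G² + G²) + 8 = 2*G² + 8 = 8 + 2*G²)
1/(-145 + v(-72)) = 1/(-145 + (8 + 2*(-72)²)) = 1/(-145 + (8 + 2*5184)) = 1/(-145 + (8 + 10368)) = 1/(-145 + 10376) = 1/10231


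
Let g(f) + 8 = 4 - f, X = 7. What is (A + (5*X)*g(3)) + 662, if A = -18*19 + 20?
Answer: 95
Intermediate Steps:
g(f) = -4 - f (g(f) = -8 + (4 - f) = -4 - f)
A = -322 (A = -342 + 20 = -322)
(A + (5*X)*g(3)) + 662 = (-322 + (5*7)*(-4 - 1*3)) + 662 = (-322 + 35*(-4 - 3)) + 662 = (-322 + 35*(-7)) + 662 = (-322 - 245) + 662 = -567 + 662 = 95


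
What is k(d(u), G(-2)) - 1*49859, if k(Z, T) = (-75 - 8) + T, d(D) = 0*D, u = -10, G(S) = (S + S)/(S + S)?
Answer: -49941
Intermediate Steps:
G(S) = 1 (G(S) = (2*S)/((2*S)) = (2*S)*(1/(2*S)) = 1)
d(D) = 0
k(Z, T) = -83 + T
k(d(u), G(-2)) - 1*49859 = (-83 + 1) - 1*49859 = -82 - 49859 = -49941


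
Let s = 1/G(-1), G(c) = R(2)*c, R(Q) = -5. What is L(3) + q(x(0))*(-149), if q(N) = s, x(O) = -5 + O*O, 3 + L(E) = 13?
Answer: -99/5 ≈ -19.800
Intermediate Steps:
L(E) = 10 (L(E) = -3 + 13 = 10)
x(O) = -5 + O**2
G(c) = -5*c
s = 1/5 (s = 1/(-5*(-1)) = 1/5 ≈ 0.20000)
q(N) = 1/5
L(3) + q(x(0))*(-149) = 10 + (1/5)*(-149) = 10 - 149/5 = -99/5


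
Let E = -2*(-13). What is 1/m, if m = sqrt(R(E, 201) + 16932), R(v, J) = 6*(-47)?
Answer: sqrt(74)/1110 ≈ 0.0077498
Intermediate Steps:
E = 26
R(v, J) = -282
m = 15*sqrt(74) (m = sqrt(-282 + 16932) = sqrt(16650) = 15*sqrt(74) ≈ 129.03)
1/m = 1/(15*sqrt(74)) = sqrt(74)/1110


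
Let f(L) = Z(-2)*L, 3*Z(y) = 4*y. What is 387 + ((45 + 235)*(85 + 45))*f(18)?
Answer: -1746813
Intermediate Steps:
Z(y) = 4*y/3 (Z(y) = (4*y)/3 = 4*y/3)
f(L) = -8*L/3 (f(L) = ((4/3)*(-2))*L = -8*L/3)
387 + ((45 + 235)*(85 + 45))*f(18) = 387 + ((45 + 235)*(85 + 45))*(-8/3*18) = 387 + (280*130)*(-48) = 387 + 36400*(-48) = 387 - 1747200 = -1746813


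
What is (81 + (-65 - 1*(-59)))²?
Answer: 5625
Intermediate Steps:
(81 + (-65 - 1*(-59)))² = (81 + (-65 + 59))² = (81 - 6)² = 75² = 5625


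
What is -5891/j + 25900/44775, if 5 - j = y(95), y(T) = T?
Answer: 394223/5970 ≈ 66.034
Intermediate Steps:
j = -90 (j = 5 - 1*95 = 5 - 95 = -90)
-5891/j + 25900/44775 = -5891/(-90) + 25900/44775 = -5891*(-1/90) + 25900*(1/44775) = 5891/90 + 1036/1791 = 394223/5970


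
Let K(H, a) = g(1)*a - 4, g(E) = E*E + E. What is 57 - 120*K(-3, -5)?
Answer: 1737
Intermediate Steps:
g(E) = E + E² (g(E) = E² + E = E + E²)
K(H, a) = -4 + 2*a (K(H, a) = (1*(1 + 1))*a - 4 = (1*2)*a - 4 = 2*a - 4 = -4 + 2*a)
57 - 120*K(-3, -5) = 57 - 120*(-4 + 2*(-5)) = 57 - 120*(-4 - 10) = 57 - 120*(-14) = 57 + 1680 = 1737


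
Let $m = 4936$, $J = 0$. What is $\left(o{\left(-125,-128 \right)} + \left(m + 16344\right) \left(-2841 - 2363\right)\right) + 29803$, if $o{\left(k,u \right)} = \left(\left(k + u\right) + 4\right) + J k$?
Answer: $-110711566$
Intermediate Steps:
$o{\left(k,u \right)} = 4 + k + u$ ($o{\left(k,u \right)} = \left(\left(k + u\right) + 4\right) + 0 k = \left(4 + k + u\right) + 0 = 4 + k + u$)
$\left(o{\left(-125,-128 \right)} + \left(m + 16344\right) \left(-2841 - 2363\right)\right) + 29803 = \left(\left(4 - 125 - 128\right) + \left(4936 + 16344\right) \left(-2841 - 2363\right)\right) + 29803 = \left(-249 + 21280 \left(-5204\right)\right) + 29803 = \left(-249 - 110741120\right) + 29803 = -110741369 + 29803 = -110711566$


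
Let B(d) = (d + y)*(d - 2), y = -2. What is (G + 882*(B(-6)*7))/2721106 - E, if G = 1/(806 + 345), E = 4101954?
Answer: -12847290784132187/3131993006 ≈ -4.1020e+6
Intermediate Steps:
B(d) = (-2 + d)² (B(d) = (d - 2)*(d - 2) = (-2 + d)*(-2 + d) = (-2 + d)²)
G = 1/1151 ≈ 0.00086881
(G + 882*(B(-6)*7))/2721106 - E = (1/1151 + 882*((4 + (-6)² - 4*(-6))*7))/2721106 - 1*4101954 = (1/1151 + 882*((4 + 36 + 24)*7))*(1/2721106) - 4101954 = (1/1151 + 882*(64*7))*(1/2721106) - 4101954 = (1/1151 + 882*448)*(1/2721106) - 4101954 = (1/1151 + 395136)*(1/2721106) - 4101954 = (454801537/1151)*(1/2721106) - 4101954 = 454801537/3131993006 - 4101954 = -12847290784132187/3131993006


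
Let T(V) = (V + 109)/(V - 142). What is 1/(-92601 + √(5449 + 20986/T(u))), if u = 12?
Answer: -3734907/345856812724 - 11*I*√2068851/1037570438172 ≈ -1.0799e-5 - 1.5249e-8*I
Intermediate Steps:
T(V) = (109 + V)/(-142 + V)
1/(-92601 + √(5449 + 20986/T(u))) = 1/(-92601 + √(5449 + 20986/(((109 + 12)/(-142 + 12))))) = 1/(-92601 + √(5449 + 20986/((121/(-130))))) = 1/(-92601 + √(5449 + 20986/((-1/130*121)))) = 1/(-92601 + √(5449 + 20986/(-121/130))) = 1/(-92601 + √(5449 + 20986*(-130/121))) = 1/(-92601 + √(5449 - 2728180/121)) = 1/(-92601 + √(-2068851/121)) = 1/(-92601 + I*√2068851/11)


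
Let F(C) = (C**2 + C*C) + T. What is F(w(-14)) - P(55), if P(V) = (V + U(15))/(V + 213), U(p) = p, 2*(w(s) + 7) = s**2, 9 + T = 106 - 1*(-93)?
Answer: 2244733/134 ≈ 16752.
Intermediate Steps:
T = 190 (T = -9 + (106 - 1*(-93)) = -9 + (106 + 93) = -9 + 199 = 190)
w(s) = -7 + s**2/2
F(C) = 190 + 2*C**2 (F(C) = (C**2 + C*C) + 190 = (C**2 + C**2) + 190 = 2*C**2 + 190 = 190 + 2*C**2)
P(V) = (15 + V)/(213 + V) (P(V) = (V + 15)/(V + 213) = (15 + V)/(213 + V))
F(w(-14)) - P(55) = (190 + 2*(-7 + (1/2)*(-14)**2)**2) - (15 + 55)/(213 + 55) = (190 + 2*(-7 + (1/2)*196)**2) - 70/268 = (190 + 2*(-7 + 98)**2) - 70/268 = (190 + 2*91**2) - 1*35/134 = (190 + 2*8281) - 35/134 = (190 + 16562) - 35/134 = 16752 - 35/134 = 2244733/134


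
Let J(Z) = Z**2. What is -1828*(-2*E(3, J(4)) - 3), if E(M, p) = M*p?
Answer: 180972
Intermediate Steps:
-1828*(-2*E(3, J(4)) - 3) = -1828*(-6*4**2 - 3) = -1828*(-6*16 - 3) = -1828*(-2*48 - 3) = -1828*(-96 - 3) = -1828*(-99) = 180972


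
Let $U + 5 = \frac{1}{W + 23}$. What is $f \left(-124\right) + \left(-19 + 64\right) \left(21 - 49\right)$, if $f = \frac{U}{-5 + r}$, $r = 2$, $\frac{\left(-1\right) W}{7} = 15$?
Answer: $- \frac{60154}{41} \approx -1467.2$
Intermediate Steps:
$W = -105$ ($W = \left(-7\right) 15 = -105$)
$U = - \frac{411}{82}$ ($U = -5 + \frac{1}{-105 + 23} = -5 + \frac{1}{-82} = -5 - \frac{1}{82} = - \frac{411}{82} \approx -5.0122$)
$f = \frac{137}{82}$ ($f = \frac{1}{-5 + 2} \left(- \frac{411}{82}\right) = \frac{1}{-3} \left(- \frac{411}{82}\right) = \left(- \frac{1}{3}\right) \left(- \frac{411}{82}\right) = \frac{137}{82} \approx 1.6707$)
$f \left(-124\right) + \left(-19 + 64\right) \left(21 - 49\right) = \frac{137}{82} \left(-124\right) + \left(-19 + 64\right) \left(21 - 49\right) = - \frac{8494}{41} + 45 \left(-28\right) = - \frac{8494}{41} - 1260 = - \frac{60154}{41}$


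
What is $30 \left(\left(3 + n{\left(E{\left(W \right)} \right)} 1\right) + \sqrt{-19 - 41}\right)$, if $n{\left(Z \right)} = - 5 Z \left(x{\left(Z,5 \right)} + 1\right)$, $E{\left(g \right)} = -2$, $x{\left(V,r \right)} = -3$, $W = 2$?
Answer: $-510 + 60 i \sqrt{15} \approx -510.0 + 232.38 i$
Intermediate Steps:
$n{\left(Z \right)} = 10 Z$ ($n{\left(Z \right)} = - 5 Z \left(-3 + 1\right) = - 5 Z \left(-2\right) = 10 Z$)
$30 \left(\left(3 + n{\left(E{\left(W \right)} \right)} 1\right) + \sqrt{-19 - 41}\right) = 30 \left(\left(3 + 10 \left(-2\right) 1\right) + \sqrt{-19 - 41}\right) = 30 \left(\left(3 - 20\right) + \sqrt{-60}\right) = 30 \left(\left(3 - 20\right) + 2 i \sqrt{15}\right) = 30 \left(-17 + 2 i \sqrt{15}\right) = -510 + 60 i \sqrt{15}$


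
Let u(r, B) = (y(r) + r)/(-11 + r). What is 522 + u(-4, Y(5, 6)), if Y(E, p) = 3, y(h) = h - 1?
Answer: 2613/5 ≈ 522.60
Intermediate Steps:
y(h) = -1 + h
u(r, B) = (-1 + 2*r)/(-11 + r) (u(r, B) = ((-1 + r) + r)/(-11 + r) = (-1 + 2*r)/(-11 + r))
522 + u(-4, Y(5, 6)) = 522 + (-1 + 2*(-4))/(-11 - 4) = 522 + (-1 - 8)/(-15) = 522 - 1/15*(-9) = 522 + 3/5 = 2613/5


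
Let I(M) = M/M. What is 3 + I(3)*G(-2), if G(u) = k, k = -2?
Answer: 1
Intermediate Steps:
G(u) = -2
I(M) = 1
3 + I(3)*G(-2) = 3 + 1*(-2) = 3 - 2 = 1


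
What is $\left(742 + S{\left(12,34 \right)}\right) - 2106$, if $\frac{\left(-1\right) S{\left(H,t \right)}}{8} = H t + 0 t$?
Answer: $-4628$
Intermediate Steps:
$S{\left(H,t \right)} = - 8 H t$ ($S{\left(H,t \right)} = - 8 \left(H t + 0 t\right) = - 8 \left(H t + 0\right) = - 8 H t$)
$\left(742 + S{\left(12,34 \right)}\right) - 2106 = \left(742 - 96 \cdot 34\right) - 2106 = \left(742 - 3264\right) - 2106 = -2522 - 2106 = -4628$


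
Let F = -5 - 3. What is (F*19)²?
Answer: 23104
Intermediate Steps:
F = -8
(F*19)² = (-8*19)² = (-152)² = 23104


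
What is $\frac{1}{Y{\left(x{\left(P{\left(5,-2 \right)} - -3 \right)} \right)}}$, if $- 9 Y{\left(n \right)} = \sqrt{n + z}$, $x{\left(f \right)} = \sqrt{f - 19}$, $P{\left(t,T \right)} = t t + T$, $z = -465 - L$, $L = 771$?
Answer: $\frac{9 i}{\sqrt{1236 - \sqrt{7}}} \approx 0.25627 i$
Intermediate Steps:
$z = -1236$ ($z = -465 - 771 = -1236$)
$P{\left(t,T \right)} = T + t^{2}$ ($P{\left(t,T \right)} = t^{2} + T = T + t^{2}$)
$x{\left(f \right)} = \sqrt{-19 + f}$
$Y{\left(n \right)} = - \frac{\sqrt{-1236 + n}}{9}$ ($Y{\left(n \right)} = - \frac{\sqrt{n - 1236}}{9} = - \frac{\sqrt{-1236 + n}}{9}$)
$\frac{1}{Y{\left(x{\left(P{\left(5,-2 \right)} - -3 \right)} \right)}} = \frac{1}{\left(- \frac{1}{9}\right) \sqrt{-1236 + \sqrt{-19 - \left(-1 - 25\right)}}} = \frac{1}{\left(- \frac{1}{9}\right) \sqrt{-1236 + \sqrt{-19 + \left(\left(-2 + 25\right) + 3\right)}}} = \frac{1}{\left(- \frac{1}{9}\right) \sqrt{-1236 + \sqrt{-19 + \left(23 + 3\right)}}} = \frac{1}{\left(- \frac{1}{9}\right) \sqrt{-1236 + \sqrt{-19 + 26}}} = \frac{1}{\left(- \frac{1}{9}\right) \sqrt{-1236 + \sqrt{7}}} = - \frac{9}{\sqrt{-1236 + \sqrt{7}}}$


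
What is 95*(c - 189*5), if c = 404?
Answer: -51395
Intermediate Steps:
95*(c - 189*5) = 95*(404 - 189*5) = 95*(404 - 945) = 95*(-541) = -51395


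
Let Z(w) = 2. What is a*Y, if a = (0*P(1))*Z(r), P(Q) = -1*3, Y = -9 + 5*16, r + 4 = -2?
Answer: 0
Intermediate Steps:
r = -6 (r = -4 - 2 = -6)
Y = 71 (Y = -9 + 80 = 71)
P(Q) = -3
a = 0 (a = (0*(-3))*2 = 0*2 = 0)
a*Y = 0*71 = 0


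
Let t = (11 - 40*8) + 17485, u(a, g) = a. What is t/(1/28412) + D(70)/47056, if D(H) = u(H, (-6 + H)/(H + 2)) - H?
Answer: 488004512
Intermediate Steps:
t = 17176 (t = (11 - 320) + 17485 = -309 + 17485 = 17176)
D(H) = 0 (D(H) = H - H = 0)
t/(1/28412) + D(70)/47056 = 17176/(1/28412) + 0/47056 = 17176/(1/28412) + 0*(1/47056) = 17176*28412 + 0 = 488004512 + 0 = 488004512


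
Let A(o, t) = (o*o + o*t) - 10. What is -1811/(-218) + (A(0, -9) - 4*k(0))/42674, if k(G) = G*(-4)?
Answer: 38640217/4651466 ≈ 8.3071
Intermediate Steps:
A(o, t) = -10 + o² + o*t (A(o, t) = (o² + o*t) - 10 = -10 + o² + o*t)
k(G) = -4*G
-1811/(-218) + (A(0, -9) - 4*k(0))/42674 = -1811/(-218) + ((-10 + 0² + 0*(-9)) - (-16)*0)/42674 = -1811*(-1/218) + ((-10 + 0 + 0) - 4*0)*(1/42674) = 1811/218 + (-10 + 0)*(1/42674) = 1811/218 - 10*1/42674 = 1811/218 - 5/21337 = 38640217/4651466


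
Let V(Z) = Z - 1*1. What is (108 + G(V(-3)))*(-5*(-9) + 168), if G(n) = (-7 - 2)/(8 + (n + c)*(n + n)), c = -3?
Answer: 1470339/64 ≈ 22974.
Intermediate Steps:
V(Z) = -1 + Z (V(Z) = Z - 1 = -1 + Z)
G(n) = -9/(8 + 2*n*(-3 + n)) (G(n) = (-7 - 2)/(8 + (n - 3)*(n + n)) = -9/(8 + (-3 + n)*(2*n)) = -9/(8 + 2*n*(-3 + n)))
(108 + G(V(-3)))*(-5*(-9) + 168) = (108 - 9/(8 - 6*(-1 - 3) + 2*(-1 - 3)²))*(-5*(-9) + 168) = (108 - 9/(8 - 6*(-4) + 2*(-4)²))*(45 + 168) = (108 - 9/(8 + 24 + 2*16))*213 = (108 - 9/(8 + 24 + 32))*213 = (108 - 9/64)*213 = (6903/64)*213 = 1470339/64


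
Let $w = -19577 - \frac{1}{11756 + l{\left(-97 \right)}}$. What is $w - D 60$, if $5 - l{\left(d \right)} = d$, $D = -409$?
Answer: $\frac{58851253}{11858} \approx 4963.0$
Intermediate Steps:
$l{\left(d \right)} = 5 - d$
$w = - \frac{232144067}{11858}$ ($w = -19577 - \frac{1}{11756 + \left(5 - -97\right)} = -19577 - \frac{1}{11756 + \left(5 + 97\right)} = -19577 - \frac{1}{11756 + 102} = -19577 - \frac{1}{11858} = - \frac{232144067}{11858} \approx -19577.0$)
$w - D 60 = - \frac{232144067}{11858} - \left(-409\right) 60 = - \frac{232144067}{11858} - -24540 = - \frac{232144067}{11858} + 24540 = \frac{58851253}{11858}$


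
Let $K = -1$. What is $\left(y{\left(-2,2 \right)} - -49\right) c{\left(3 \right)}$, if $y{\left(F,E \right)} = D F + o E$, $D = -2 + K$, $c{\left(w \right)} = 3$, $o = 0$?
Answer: $165$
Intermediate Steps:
$D = -3$ ($D = -2 - 1 = -3$)
$y{\left(F,E \right)} = - 3 F$ ($y{\left(F,E \right)} = - 3 F + 0 E = - 3 F + 0 = - 3 F$)
$\left(y{\left(-2,2 \right)} - -49\right) c{\left(3 \right)} = \left(\left(-3\right) \left(-2\right) - -49\right) 3 = \left(6 + 49\right) 3 = 55 \cdot 3 = 165$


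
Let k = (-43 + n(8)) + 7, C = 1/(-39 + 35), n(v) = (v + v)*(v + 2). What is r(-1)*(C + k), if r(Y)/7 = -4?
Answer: -3465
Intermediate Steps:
n(v) = 2*v*(2 + v) (n(v) = (2*v)*(2 + v) = 2*v*(2 + v))
r(Y) = -28 (r(Y) = 7*(-4) = -28)
C = -¼ (C = 1/(-4) = -¼ ≈ -0.25000)
k = 124 (k = (-43 + 2*8*(2 + 8)) + 7 = (-43 + 2*8*10) + 7 = (-43 + 160) + 7 = 117 + 7 = 124)
r(-1)*(C + k) = -28*(-¼ + 124) = -28*495/4 = -3465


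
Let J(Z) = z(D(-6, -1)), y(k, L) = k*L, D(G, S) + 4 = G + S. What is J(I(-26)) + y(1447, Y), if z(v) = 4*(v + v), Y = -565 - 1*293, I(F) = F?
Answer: -1241614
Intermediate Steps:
D(G, S) = -4 + G + S (D(G, S) = -4 + (G + S) = -4 + G + S)
Y = -858 (Y = -565 - 293 = -858)
z(v) = 8*v (z(v) = 4*(2*v) = 8*v)
y(k, L) = L*k
J(Z) = -88 (J(Z) = 8*(-4 - 6 - 1) = 8*(-11) = -88)
J(I(-26)) + y(1447, Y) = -88 - 858*1447 = -88 - 1241526 = -1241614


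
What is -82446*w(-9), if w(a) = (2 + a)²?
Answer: -4039854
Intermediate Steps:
-82446*w(-9) = -82446*(2 - 9)² = -82446*(-7)² = -82446*49 = -4039854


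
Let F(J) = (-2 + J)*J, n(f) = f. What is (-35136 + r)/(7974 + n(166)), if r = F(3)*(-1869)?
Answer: -40743/8140 ≈ -5.0053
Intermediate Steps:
F(J) = J*(-2 + J)
r = -5607 (r = (3*(-2 + 3))*(-1869) = (3*1)*(-1869) = 3*(-1869) = -5607)
(-35136 + r)/(7974 + n(166)) = (-35136 - 5607)/(7974 + 166) = -40743/8140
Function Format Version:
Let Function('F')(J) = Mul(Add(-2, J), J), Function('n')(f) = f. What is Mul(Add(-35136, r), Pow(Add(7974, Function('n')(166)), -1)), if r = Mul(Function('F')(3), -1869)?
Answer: Rational(-40743, 8140) ≈ -5.0053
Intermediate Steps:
Function('F')(J) = Mul(J, Add(-2, J))
r = -5607 (r = Mul(Mul(3, Add(-2, 3)), -1869) = Mul(Mul(3, 1), -1869) = Mul(3, -1869) = -5607)
Mul(Add(-35136, r), Pow(Add(7974, Function('n')(166)), -1)) = Mul(Add(-35136, -5607), Pow(Add(7974, 166), -1)) = Mul(-40743, Pow(8140, -1)) = Mul(-40743, Rational(1, 8140)) = Rational(-40743, 8140)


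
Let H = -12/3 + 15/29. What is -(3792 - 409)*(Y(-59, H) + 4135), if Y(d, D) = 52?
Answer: -14164621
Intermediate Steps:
H = -101/29 (H = -12*⅓ + 15*(1/29) = -4 + 15/29 = -101/29 ≈ -3.4828)
-(3792 - 409)*(Y(-59, H) + 4135) = -(3792 - 409)*(52 + 4135) = -3383*4187 = -1*14164621 = -14164621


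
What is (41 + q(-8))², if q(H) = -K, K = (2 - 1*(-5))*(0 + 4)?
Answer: 169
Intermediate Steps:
K = 28 (K = (2 + 5)*4 = 7*4 = 28)
q(H) = -28 (q(H) = -1*28 = -28)
(41 + q(-8))² = (41 - 28)² = 13² = 169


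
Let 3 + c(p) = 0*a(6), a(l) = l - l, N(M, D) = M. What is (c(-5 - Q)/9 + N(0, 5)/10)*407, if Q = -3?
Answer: -407/3 ≈ -135.67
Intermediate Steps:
a(l) = 0
c(p) = -3 (c(p) = -3 + 0*0 = -3 + 0 = -3)
(c(-5 - Q)/9 + N(0, 5)/10)*407 = (-3/9 + 0/10)*407 = (-3*⅑ + 0*(⅒))*407 = (-⅓ + 0)*407 = -⅓*407 = -407/3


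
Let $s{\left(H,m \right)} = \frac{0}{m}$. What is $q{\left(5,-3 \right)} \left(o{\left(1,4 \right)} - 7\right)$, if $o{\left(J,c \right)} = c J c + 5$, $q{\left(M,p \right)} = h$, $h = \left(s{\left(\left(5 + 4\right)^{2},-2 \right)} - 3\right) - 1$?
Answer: $-56$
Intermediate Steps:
$s{\left(H,m \right)} = 0$
$h = -4$ ($h = \left(0 - 3\right) - 1 = -3 - 1 = -4$)
$q{\left(M,p \right)} = -4$
$o{\left(J,c \right)} = 5 + J c^{2}$ ($o{\left(J,c \right)} = J c c + 5 = J c^{2} + 5 = 5 + J c^{2}$)
$q{\left(5,-3 \right)} \left(o{\left(1,4 \right)} - 7\right) = - 4 \left(\left(5 + 1 \cdot 4^{2}\right) - 7\right) = - 4 \left(\left(5 + 1 \cdot 16\right) - 7\right) = - 4 \left(\left(5 + 16\right) - 7\right) = - 4 \left(21 - 7\right) = \left(-4\right) 14 = -56$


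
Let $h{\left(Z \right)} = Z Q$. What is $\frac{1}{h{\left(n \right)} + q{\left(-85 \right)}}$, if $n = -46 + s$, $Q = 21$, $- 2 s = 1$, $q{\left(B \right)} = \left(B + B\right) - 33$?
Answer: $- \frac{2}{2359} \approx -0.00084782$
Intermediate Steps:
$q{\left(B \right)} = -33 + 2 B$ ($q{\left(B \right)} = 2 B - 33 = -33 + 2 B$)
$s = - \frac{1}{2}$ ($s = \left(- \frac{1}{2}\right) 1 = - \frac{1}{2} \approx -0.5$)
$n = - \frac{93}{2}$ ($n = -46 - \frac{1}{2} = - \frac{93}{2} \approx -46.5$)
$h{\left(Z \right)} = 21 Z$ ($h{\left(Z \right)} = Z 21 = 21 Z$)
$\frac{1}{h{\left(n \right)} + q{\left(-85 \right)}} = \frac{1}{21 \left(- \frac{93}{2}\right) + \left(-33 + 2 \left(-85\right)\right)} = \frac{1}{- \frac{1953}{2} - 203} = \frac{1}{- \frac{2359}{2}} = - \frac{2}{2359}$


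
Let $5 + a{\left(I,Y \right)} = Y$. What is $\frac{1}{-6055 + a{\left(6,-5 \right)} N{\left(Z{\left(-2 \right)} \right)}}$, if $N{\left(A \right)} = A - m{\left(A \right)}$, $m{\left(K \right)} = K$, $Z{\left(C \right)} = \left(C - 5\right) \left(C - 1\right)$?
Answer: $- \frac{1}{6055} \approx -0.00016515$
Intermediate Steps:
$a{\left(I,Y \right)} = -5 + Y$
$Z{\left(C \right)} = \left(-1 + C\right) \left(-5 + C\right)$ ($Z{\left(C \right)} = \left(-5 + C\right) \left(-1 + C\right) = \left(-1 + C\right) \left(-5 + C\right)$)
$N{\left(A \right)} = 0$ ($N{\left(A \right)} = A - A = 0$)
$\frac{1}{-6055 + a{\left(6,-5 \right)} N{\left(Z{\left(-2 \right)} \right)}} = \frac{1}{-6055 + \left(-5 - 5\right) 0} = \frac{1}{-6055 - 0} = \frac{1}{-6055 + 0} = \frac{1}{-6055} = - \frac{1}{6055}$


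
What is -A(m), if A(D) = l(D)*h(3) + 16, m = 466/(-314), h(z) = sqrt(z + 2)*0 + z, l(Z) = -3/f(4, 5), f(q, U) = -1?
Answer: -25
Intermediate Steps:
l(Z) = 3 (l(Z) = -3/(-1) = -3*(-1) = 3)
h(z) = z (h(z) = sqrt(2 + z)*0 + z = 0 + z = z)
m = -233/157 (m = 466*(-1/314) = -233/157 ≈ -1.4841)
A(D) = 25 (A(D) = 3*3 + 16 = 9 + 16 = 25)
-A(m) = -1*25 = -25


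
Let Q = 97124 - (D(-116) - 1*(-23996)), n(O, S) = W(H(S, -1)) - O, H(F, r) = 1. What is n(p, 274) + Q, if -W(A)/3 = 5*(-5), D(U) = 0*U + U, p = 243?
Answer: 73076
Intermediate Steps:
D(U) = U (D(U) = 0 + U = U)
W(A) = 75 (W(A) = -15*(-5) = -3*(-25) = 75)
n(O, S) = 75 - O
Q = 73244 (Q = 97124 - (-116 - 1*(-23996)) = 97124 - (-116 + 23996) = 97124 - 1*23880 = 97124 - 23880 = 73244)
n(p, 274) + Q = (75 - 1*243) + 73244 = (75 - 243) + 73244 = -168 + 73244 = 73076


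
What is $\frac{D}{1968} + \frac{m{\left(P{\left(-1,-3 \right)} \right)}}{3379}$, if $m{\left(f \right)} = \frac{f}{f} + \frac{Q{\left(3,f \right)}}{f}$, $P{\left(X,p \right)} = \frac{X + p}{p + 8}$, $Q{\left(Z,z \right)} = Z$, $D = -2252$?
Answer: $- \frac{951865}{831234} \approx -1.1451$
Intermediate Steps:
$P{\left(X,p \right)} = \frac{X + p}{8 + p}$
$m{\left(f \right)} = 1 + \frac{3}{f}$ ($m{\left(f \right)} = \frac{f}{f} + \frac{3}{f} = 1 + \frac{3}{f}$)
$\frac{D}{1968} + \frac{m{\left(P{\left(-1,-3 \right)} \right)}}{3379} = - \frac{2252}{1968} + \frac{\frac{1}{\frac{1}{8 - 3} \left(-1 - 3\right)} \left(3 + \frac{-1 - 3}{8 - 3}\right)}{3379} = \left(-2252\right) \frac{1}{1968} + \frac{3 + \frac{1}{5} \left(-4\right)}{\frac{1}{5} \left(-4\right)} \frac{1}{3379} = - \frac{563}{492} + \frac{3 + \frac{1}{5} \left(-4\right)}{\frac{1}{5} \left(-4\right)} \frac{1}{3379} = - \frac{563}{492} + \frac{3 - \frac{4}{5}}{- \frac{4}{5}} \cdot \frac{1}{3379} = - \frac{563}{492} + \left(- \frac{5}{4}\right) \frac{11}{5} \cdot \frac{1}{3379} = - \frac{563}{492} - \frac{11}{13516} = - \frac{951865}{831234}$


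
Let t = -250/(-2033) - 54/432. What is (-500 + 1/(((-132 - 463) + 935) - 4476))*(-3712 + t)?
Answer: 124849358440001/67267904 ≈ 1.8560e+6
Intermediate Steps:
t = -33/16264 (t = -250*(-1/2033) - 54*1/432 = 250/2033 - 1/8 = -33/16264 ≈ -0.0020290)
(-500 + 1/(((-132 - 463) + 935) - 4476))*(-3712 + t) = (-500 + 1/(((-132 - 463) + 935) - 4476))*(-3712 - 33/16264) = (-500 + 1/((-595 + 935) - 4476))*(-60372001/16264) = (-500 + 1/(340 - 4476))*(-60372001/16264) = (-500 + 1/(-4136))*(-60372001/16264) = (-500 - 1/4136)*(-60372001/16264) = -2068001/4136*(-60372001/16264) = 124849358440001/67267904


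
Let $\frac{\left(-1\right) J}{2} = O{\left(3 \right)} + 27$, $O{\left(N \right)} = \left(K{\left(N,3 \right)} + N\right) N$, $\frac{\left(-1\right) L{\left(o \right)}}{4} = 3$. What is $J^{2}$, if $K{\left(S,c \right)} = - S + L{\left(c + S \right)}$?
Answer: $324$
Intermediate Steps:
$L{\left(o \right)} = -12$ ($L{\left(o \right)} = \left(-4\right) 3 = -12$)
$K{\left(S,c \right)} = -12 - S$ ($K{\left(S,c \right)} = - S - 12 = -12 - S$)
$O{\left(N \right)} = - 12 N$ ($O{\left(N \right)} = \left(\left(-12 - N\right) + N\right) N = - 12 N$)
$J = 18$ ($J = - 2 \left(\left(-12\right) 3 + 27\right) = - 2 \left(-36 + 27\right) = \left(-2\right) \left(-9\right) = 18$)
$J^{2} = 18^{2} = 324$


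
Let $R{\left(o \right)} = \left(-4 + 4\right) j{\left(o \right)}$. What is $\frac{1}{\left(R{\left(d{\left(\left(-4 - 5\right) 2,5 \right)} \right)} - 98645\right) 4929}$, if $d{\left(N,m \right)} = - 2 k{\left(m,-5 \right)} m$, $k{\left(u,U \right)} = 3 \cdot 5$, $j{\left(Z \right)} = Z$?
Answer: $- \frac{1}{486221205} \approx -2.0567 \cdot 10^{-9}$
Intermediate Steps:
$k{\left(u,U \right)} = 15$
$d{\left(N,m \right)} = - 30 m$ ($d{\left(N,m \right)} = \left(-2\right) 15 m = - 30 m$)
$R{\left(o \right)} = 0$ ($R{\left(o \right)} = \left(-4 + 4\right) o = 0 o = 0$)
$\frac{1}{\left(R{\left(d{\left(\left(-4 - 5\right) 2,5 \right)} \right)} - 98645\right) 4929} = \frac{1}{\left(0 - 98645\right) 4929} = \frac{1}{-98645} \cdot \frac{1}{4929} = \left(- \frac{1}{98645}\right) \frac{1}{4929} = - \frac{1}{486221205}$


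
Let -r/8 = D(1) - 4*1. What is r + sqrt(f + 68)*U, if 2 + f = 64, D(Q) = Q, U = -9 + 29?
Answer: 24 + 20*sqrt(130) ≈ 252.04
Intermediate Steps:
U = 20
f = 62 (f = -2 + 64 = 62)
r = 24 (r = -8*(1 - 4*1) = -8*(1 - 4) = -8*(-3) = 24)
r + sqrt(f + 68)*U = 24 + sqrt(62 + 68)*20 = 24 + sqrt(130)*20 = 24 + 20*sqrt(130)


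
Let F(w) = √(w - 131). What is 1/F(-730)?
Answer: -I*√861/861 ≈ -0.03408*I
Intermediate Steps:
F(w) = √(-131 + w)
1/F(-730) = 1/(√(-131 - 730)) = 1/(√(-861)) = 1/(I*√861) = -I*√861/861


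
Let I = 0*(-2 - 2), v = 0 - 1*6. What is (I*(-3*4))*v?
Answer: 0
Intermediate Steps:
v = -6 (v = 0 - 6 = -6)
I = 0 (I = 0*(-4) = 0)
(I*(-3*4))*v = (0*(-3*4))*(-6) = (0*(-12))*(-6) = 0*(-6) = 0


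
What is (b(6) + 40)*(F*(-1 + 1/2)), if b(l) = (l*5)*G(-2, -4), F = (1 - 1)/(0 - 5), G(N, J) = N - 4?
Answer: 0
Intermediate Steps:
G(N, J) = -4 + N
F = 0 (F = 0/(-5) = 0*(-⅕) = 0)
b(l) = -30*l (b(l) = (l*5)*(-4 - 2) = (5*l)*(-6) = -30*l)
(b(6) + 40)*(F*(-1 + 1/2)) = (-30*6 + 40)*(0*(-1 + 1/2)) = (-180 + 40)*(0*(-1 + ½)) = -0*(-1)/2 = -140*0 = 0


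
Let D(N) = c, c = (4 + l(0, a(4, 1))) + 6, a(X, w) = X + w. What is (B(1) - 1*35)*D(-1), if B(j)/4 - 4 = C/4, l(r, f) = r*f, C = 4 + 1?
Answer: -140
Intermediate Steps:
C = 5
l(r, f) = f*r
c = 10 (c = (4 + (4 + 1)*0) + 6 = (4 + 5*0) + 6 = (4 + 0) + 6 = 4 + 6 = 10)
D(N) = 10
B(j) = 21 (B(j) = 16 + 4*(5/4) = 16 + 5 = 21)
(B(1) - 1*35)*D(-1) = (21 - 1*35)*10 = (21 - 35)*10 = -14*10 = -140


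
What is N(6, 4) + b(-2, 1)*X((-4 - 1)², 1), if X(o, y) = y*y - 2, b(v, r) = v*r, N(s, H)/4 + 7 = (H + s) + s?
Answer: 38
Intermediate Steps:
N(s, H) = -28 + 4*H + 8*s (N(s, H) = -28 + 4*((H + s) + s) = -28 + 4*(H + 2*s) = -28 + (4*H + 8*s) = -28 + 4*H + 8*s)
b(v, r) = r*v
X(o, y) = -2 + y² (X(o, y) = y² - 2 = -2 + y²)
N(6, 4) + b(-2, 1)*X((-4 - 1)², 1) = (-28 + 4*4 + 8*6) + (1*(-2))*(-2 + 1²) = (-28 + 16 + 48) - 2*(-2 + 1) = 36 - 2*(-1) = 36 + 2 = 38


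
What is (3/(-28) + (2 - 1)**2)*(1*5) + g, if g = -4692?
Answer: -131251/28 ≈ -4687.5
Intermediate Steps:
(3/(-28) + (2 - 1)**2)*(1*5) + g = (3/(-28) + (2 - 1)**2)*(1*5) - 4692 = (3*(-1/28) + 1**2)*5 - 4692 = (-3/28 + 1)*5 - 4692 = (25/28)*5 - 4692 = 125/28 - 4692 = -131251/28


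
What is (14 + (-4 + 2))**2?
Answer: 144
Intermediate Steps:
(14 + (-4 + 2))**2 = (14 - 2)**2 = 12**2 = 144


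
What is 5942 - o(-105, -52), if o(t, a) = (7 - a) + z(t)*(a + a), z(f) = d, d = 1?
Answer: 5987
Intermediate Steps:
z(f) = 1
o(t, a) = 7 + a (o(t, a) = (7 - a) + 1*(a + a) = (7 - a) + 1*(2*a) = (7 - a) + 2*a = 7 + a)
5942 - o(-105, -52) = 5942 - (7 - 52) = 5942 - 1*(-45) = 5942 + 45 = 5987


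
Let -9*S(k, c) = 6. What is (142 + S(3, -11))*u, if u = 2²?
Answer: 1696/3 ≈ 565.33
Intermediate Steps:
S(k, c) = -⅔ (S(k, c) = -⅑*6 = -⅔)
u = 4
(142 + S(3, -11))*u = (142 - ⅔)*4 = (424/3)*4 = 1696/3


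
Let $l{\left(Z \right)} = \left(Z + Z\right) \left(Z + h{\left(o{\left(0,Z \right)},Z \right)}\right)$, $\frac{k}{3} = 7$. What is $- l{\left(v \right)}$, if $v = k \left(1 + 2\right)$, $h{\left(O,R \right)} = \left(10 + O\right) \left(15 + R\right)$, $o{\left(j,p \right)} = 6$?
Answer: $-165186$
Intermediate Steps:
$k = 21$ ($k = 3 \cdot 7 = 21$)
$v = 63$ ($v = 21 \left(1 + 2\right) = 21 \cdot 3 = 63$)
$l{\left(Z \right)} = 2 Z \left(240 + 17 Z\right)$ ($l{\left(Z \right)} = \left(Z + Z\right) \left(Z + \left(150 + 10 Z + 15 \cdot 6 + 6 Z\right)\right) = 2 Z \left(Z + \left(150 + 10 Z + 90 + 6 Z\right)\right) = 2 Z \left(Z + \left(240 + 16 Z\right)\right) = 2 Z \left(240 + 17 Z\right)$)
$- l{\left(v \right)} = - 2 \cdot 63 \left(240 + 17 \cdot 63\right) = - 2 \cdot 63 \left(240 + 1071\right) = - 2 \cdot 63 \cdot 1311 = \left(-1\right) 165186 = -165186$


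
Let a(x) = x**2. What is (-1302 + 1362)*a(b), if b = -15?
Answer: 13500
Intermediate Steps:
(-1302 + 1362)*a(b) = (-1302 + 1362)*(-15)**2 = 60*225 = 13500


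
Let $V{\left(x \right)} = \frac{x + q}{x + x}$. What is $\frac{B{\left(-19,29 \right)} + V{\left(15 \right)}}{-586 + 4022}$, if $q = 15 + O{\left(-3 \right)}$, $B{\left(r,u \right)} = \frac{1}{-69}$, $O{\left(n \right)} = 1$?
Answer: $\frac{703}{2370840} \approx 0.00029652$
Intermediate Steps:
$B{\left(r,u \right)} = - \frac{1}{69}$
$q = 16$ ($q = 15 + 1 = 16$)
$V{\left(x \right)} = \frac{16 + x}{2 x}$ ($V{\left(x \right)} = \frac{x + 16}{x + x} = \frac{16 + x}{2 x}$)
$\frac{B{\left(-19,29 \right)} + V{\left(15 \right)}}{-586 + 4022} = \frac{- \frac{1}{69} + \frac{16 + 15}{2 \cdot 15}}{-586 + 4022} = \frac{- \frac{1}{69} + \frac{1}{2} \cdot \frac{1}{15} \cdot 31}{3436} = \left(- \frac{1}{69} + \frac{31}{30}\right) \frac{1}{3436} = \frac{703}{690} \cdot \frac{1}{3436} = \frac{703}{2370840}$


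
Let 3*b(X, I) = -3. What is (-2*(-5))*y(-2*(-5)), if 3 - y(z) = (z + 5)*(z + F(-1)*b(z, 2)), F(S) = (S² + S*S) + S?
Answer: -1320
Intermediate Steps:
F(S) = S + 2*S² (F(S) = (S² + S²) + S = 2*S² + S = S + 2*S²)
b(X, I) = -1 (b(X, I) = (⅓)*(-3) = -1)
y(z) = 3 - (-1 + z)*(5 + z) (y(z) = 3 - (z + 5)*(z - (1 + 2*(-1))*(-1)) = 3 - (5 + z)*(z - (1 - 2)*(-1)) = 3 - (5 + z)*(z - 1*(-1)*(-1)) = 3 - (5 + z)*(z + 1*(-1)) = 3 - (5 + z)*(z - 1) = 3 - (5 + z)*(-1 + z) = 3 - (-1 + z)*(5 + z))
(-2*(-5))*y(-2*(-5)) = (-2*(-5))*(8 - (-2*(-5))² - (-8)*(-5)) = 10*(8 - 1*10² - 4*10) = 10*(8 - 1*100 - 40) = 10*(8 - 100 - 40) = 10*(-132) = -1320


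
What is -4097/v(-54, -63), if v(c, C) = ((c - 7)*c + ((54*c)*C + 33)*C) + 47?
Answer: 241/680726 ≈ 0.00035403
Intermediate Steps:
v(c, C) = 47 + C*(33 + 54*C*c) + c*(-7 + c) (v(c, C) = ((-7 + c)*c + (54*C*c + 33)*C) + 47 = (c*(-7 + c) + (33 + 54*C*c)*C) + 47 = (c*(-7 + c) + C*(33 + 54*C*c)) + 47 = (C*(33 + 54*C*c) + c*(-7 + c)) + 47 = 47 + C*(33 + 54*C*c) + c*(-7 + c))
-4097/v(-54, -63) = -4097/(47 + (-54)² - 7*(-54) + 33*(-63) + 54*(-54)*(-63)²) = -4097/(47 + 2916 + 378 - 2079 + 54*(-54)*3969) = -4097/(47 + 2916 + 378 - 2079 - 11573604) = -4097/(-11572342) = -4097*(-1/11572342) = 241/680726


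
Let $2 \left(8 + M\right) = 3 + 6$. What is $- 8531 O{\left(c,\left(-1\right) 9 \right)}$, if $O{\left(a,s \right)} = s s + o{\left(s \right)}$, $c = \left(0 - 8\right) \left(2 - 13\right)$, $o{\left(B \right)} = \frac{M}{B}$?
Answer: $- \frac{12497915}{18} \approx -6.9433 \cdot 10^{5}$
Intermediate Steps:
$M = - \frac{7}{2}$ ($M = -8 + \frac{3 + 6}{2} = -8 + \frac{1}{2} \cdot 9 = -8 + \frac{9}{2} = - \frac{7}{2} \approx -3.5$)
$o{\left(B \right)} = - \frac{7}{2 B}$
$c = 88$ ($c = \left(-8\right) \left(-11\right) = 88$)
$O{\left(a,s \right)} = s^{2} - \frac{7}{2 s}$ ($O{\left(a,s \right)} = s s - \frac{7}{2 s} = s^{2} - \frac{7}{2 s}$)
$- 8531 O{\left(c,\left(-1\right) 9 \right)} = - 8531 \frac{- \frac{7}{2} + \left(\left(-1\right) 9\right)^{3}}{\left(-1\right) 9} = - 8531 \frac{- \frac{7}{2} + \left(-9\right)^{3}}{-9} = - 8531 \left(- \frac{- \frac{7}{2} - 729}{9}\right) = - 8531 \left(\left(- \frac{1}{9}\right) \left(- \frac{1465}{2}\right)\right) = \left(-8531\right) \frac{1465}{18} = - \frac{12497915}{18}$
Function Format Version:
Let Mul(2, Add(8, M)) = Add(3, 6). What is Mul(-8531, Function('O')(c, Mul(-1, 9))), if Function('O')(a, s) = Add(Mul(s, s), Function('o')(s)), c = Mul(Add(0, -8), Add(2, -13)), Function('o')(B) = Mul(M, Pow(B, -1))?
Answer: Rational(-12497915, 18) ≈ -6.9433e+5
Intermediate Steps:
M = Rational(-7, 2) (M = Add(-8, Mul(Rational(1, 2), Add(3, 6))) = Add(-8, Mul(Rational(1, 2), 9)) = Add(-8, Rational(9, 2)) = Rational(-7, 2) ≈ -3.5000)
Function('o')(B) = Mul(Rational(-7, 2), Pow(B, -1))
c = 88 (c = Mul(-8, -11) = 88)
Function('O')(a, s) = Add(Pow(s, 2), Mul(Rational(-7, 2), Pow(s, -1))) (Function('O')(a, s) = Add(Mul(s, s), Mul(Rational(-7, 2), Pow(s, -1))) = Add(Pow(s, 2), Mul(Rational(-7, 2), Pow(s, -1))))
Mul(-8531, Function('O')(c, Mul(-1, 9))) = Mul(-8531, Mul(Pow(Mul(-1, 9), -1), Add(Rational(-7, 2), Pow(Mul(-1, 9), 3)))) = Mul(-8531, Mul(Pow(-9, -1), Add(Rational(-7, 2), Pow(-9, 3)))) = Mul(-8531, Mul(Rational(-1, 9), Add(Rational(-7, 2), -729))) = Mul(-8531, Mul(Rational(-1, 9), Rational(-1465, 2))) = Mul(-8531, Rational(1465, 18)) = Rational(-12497915, 18)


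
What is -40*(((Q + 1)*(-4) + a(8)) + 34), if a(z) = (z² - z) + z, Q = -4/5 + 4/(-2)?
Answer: -4208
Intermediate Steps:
Q = -14/5 (Q = -4*⅕ + 4*(-½) = -⅘ - 2 = -14/5 ≈ -2.8000)
a(z) = z²
-40*(((Q + 1)*(-4) + a(8)) + 34) = -40*(((-14/5 + 1)*(-4) + 8²) + 34) = -40*((-9/5*(-4) + 64) + 34) = -40*((36/5 + 64) + 34) = -40*(356/5 + 34) = -40*526/5 = -4208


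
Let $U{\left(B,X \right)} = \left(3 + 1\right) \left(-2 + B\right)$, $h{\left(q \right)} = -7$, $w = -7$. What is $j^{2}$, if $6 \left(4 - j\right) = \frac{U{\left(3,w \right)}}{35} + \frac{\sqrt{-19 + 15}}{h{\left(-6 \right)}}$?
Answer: $\frac{2773}{175} + \frac{836 i}{2205} \approx 15.846 + 0.37914 i$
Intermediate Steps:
$U{\left(B,X \right)} = -8 + 4 B$ ($U{\left(B,X \right)} = 4 \left(-2 + B\right) = -8 + 4 B$)
$j = \frac{418}{105} + \frac{i}{21}$ ($j = 4 - \frac{\frac{-8 + 4 \cdot 3}{35} + \frac{\sqrt{-19 + 15}}{-7}}{6} = 4 - \frac{\left(-8 + 12\right) \frac{1}{35} + \sqrt{-4} \left(- \frac{1}{7}\right)}{6} = 4 - \frac{4 \cdot \frac{1}{35} + 2 i \left(- \frac{1}{7}\right)}{6} = 4 - \frac{\frac{4}{35} - \frac{2 i}{7}}{6} = 4 - \left(\frac{2}{105} - \frac{i}{21}\right) = \frac{418}{105} + \frac{i}{21} \approx 3.981 + 0.047619 i$)
$j^{2} = \left(\frac{418}{105} + \frac{i}{21}\right)^{2}$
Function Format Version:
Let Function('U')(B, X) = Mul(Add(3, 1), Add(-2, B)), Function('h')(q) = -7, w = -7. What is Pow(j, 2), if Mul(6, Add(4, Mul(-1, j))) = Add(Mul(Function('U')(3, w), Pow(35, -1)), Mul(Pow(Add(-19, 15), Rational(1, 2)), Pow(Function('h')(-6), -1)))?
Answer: Add(Rational(2773, 175), Mul(Rational(836, 2205), I)) ≈ Add(15.846, Mul(0.37914, I))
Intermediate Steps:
Function('U')(B, X) = Add(-8, Mul(4, B)) (Function('U')(B, X) = Mul(4, Add(-2, B)) = Add(-8, Mul(4, B)))
j = Add(Rational(418, 105), Mul(Rational(1, 21), I)) (j = Add(4, Mul(Rational(-1, 6), Add(Mul(Add(-8, Mul(4, 3)), Pow(35, -1)), Mul(Pow(Add(-19, 15), Rational(1, 2)), Pow(-7, -1))))) = Add(4, Mul(Rational(-1, 6), Add(Mul(Add(-8, 12), Rational(1, 35)), Mul(Pow(-4, Rational(1, 2)), Rational(-1, 7))))) = Add(4, Mul(Rational(-1, 6), Add(Mul(4, Rational(1, 35)), Mul(Mul(2, I), Rational(-1, 7))))) = Add(4, Mul(Rational(-1, 6), Add(Rational(4, 35), Mul(Rational(-2, 7), I)))) = Add(4, Add(Rational(-2, 105), Mul(Rational(1, 21), I))) = Add(Rational(418, 105), Mul(Rational(1, 21), I)) ≈ Add(3.9810, Mul(0.047619, I)))
Pow(j, 2) = Pow(Add(Rational(418, 105), Mul(Rational(1, 21), I)), 2)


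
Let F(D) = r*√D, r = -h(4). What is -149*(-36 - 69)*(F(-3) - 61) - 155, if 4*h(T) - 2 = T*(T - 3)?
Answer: -954500 - 46935*I*√3/2 ≈ -9.545e+5 - 40647.0*I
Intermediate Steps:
h(T) = ½ + T*(-3 + T)/4 (h(T) = ½ + (T*(T - 3))/4 = ½ + (T*(-3 + T))/4 = ½ + T*(-3 + T)/4)
r = -3/2 (r = -(½ - ¾*4 + (¼)*4²) = -(½ - 3 + (¼)*16) = -(½ - 3 + 4) = -1*3/2 = -3/2 ≈ -1.5000)
F(D) = -3*√D/2
-149*(-36 - 69)*(F(-3) - 61) - 155 = -149*(-36 - 69)*(-3*I*√3/2 - 61) - 155 = -(-15645)*(-3*I*√3/2 - 61) - 155 = -(-15645)*(-61 - 3*I*√3/2) - 155 = -149*(6405 + 315*I*√3/2) - 155 = (-954345 - 46935*I*√3/2) - 155 = -954500 - 46935*I*√3/2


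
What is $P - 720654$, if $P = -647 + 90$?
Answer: $-721211$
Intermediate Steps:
$P = -557$
$P - 720654 = -557 - 720654 = -721211$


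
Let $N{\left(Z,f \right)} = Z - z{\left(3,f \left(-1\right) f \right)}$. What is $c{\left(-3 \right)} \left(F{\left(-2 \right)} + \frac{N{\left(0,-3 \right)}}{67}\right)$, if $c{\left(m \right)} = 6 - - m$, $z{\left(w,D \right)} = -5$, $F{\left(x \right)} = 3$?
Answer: $\frac{618}{67} \approx 9.2239$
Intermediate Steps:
$N{\left(Z,f \right)} = 5 + Z$ ($N{\left(Z,f \right)} = Z - -5 = Z + 5 = 5 + Z$)
$c{\left(m \right)} = 6 + m$
$c{\left(-3 \right)} \left(F{\left(-2 \right)} + \frac{N{\left(0,-3 \right)}}{67}\right) = \left(6 - 3\right) \left(3 + \frac{5 + 0}{67}\right) = 3 \left(3 + 5 \cdot \frac{1}{67}\right) = 3 \left(3 + \frac{5}{67}\right) = 3 \cdot \frac{206}{67} = \frac{618}{67}$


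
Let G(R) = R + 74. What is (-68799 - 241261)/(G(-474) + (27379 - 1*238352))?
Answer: 310060/211373 ≈ 1.4669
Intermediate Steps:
G(R) = 74 + R
(-68799 - 241261)/(G(-474) + (27379 - 1*238352)) = (-68799 - 241261)/((74 - 474) + (27379 - 1*238352)) = -310060/(-400 + (27379 - 238352)) = -310060/(-400 - 210973) = -310060/(-211373) = -310060*(-1/211373) = 310060/211373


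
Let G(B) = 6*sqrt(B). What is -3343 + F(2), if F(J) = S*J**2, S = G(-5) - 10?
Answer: -3383 + 24*I*sqrt(5) ≈ -3383.0 + 53.666*I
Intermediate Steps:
S = -10 + 6*I*sqrt(5) (S = 6*sqrt(-5) - 10 = 6*(I*sqrt(5)) - 10 = 6*I*sqrt(5) - 10 = -10 + 6*I*sqrt(5) ≈ -10.0 + 13.416*I)
F(J) = J**2*(-10 + 6*I*sqrt(5)) (F(J) = (-10 + 6*I*sqrt(5))*J**2 = J**2*(-10 + 6*I*sqrt(5)))
-3343 + F(2) = -3343 + 2**2*(-10 + 6*I*sqrt(5)) = -3343 + 4*(-10 + 6*I*sqrt(5)) = -3343 + (-40 + 24*I*sqrt(5)) = -3383 + 24*I*sqrt(5)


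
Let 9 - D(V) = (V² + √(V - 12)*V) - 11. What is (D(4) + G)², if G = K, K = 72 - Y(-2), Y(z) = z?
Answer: 5956 - 1248*I*√2 ≈ 5956.0 - 1764.9*I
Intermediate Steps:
D(V) = 20 - V² - V*√(-12 + V) (D(V) = 9 - ((V² + √(V - 12)*V) - 11) = 9 - ((V² + √(-12 + V)*V) - 11) = 9 - ((V² + V*√(-12 + V)) - 11) = 9 - (-11 + V² + V*√(-12 + V)) = 9 + (11 - V² - V*√(-12 + V)) = 20 - V² - V*√(-12 + V))
K = 74 (K = 72 - 1*(-2) = 72 + 2 = 74)
G = 74
(D(4) + G)² = ((20 - 1*4² - 1*4*√(-12 + 4)) + 74)² = ((20 - 1*16 - 1*4*√(-8)) + 74)² = ((20 - 16 - 1*4*2*I*√2) + 74)² = ((20 - 16 - 8*I*√2) + 74)² = ((4 - 8*I*√2) + 74)² = (78 - 8*I*√2)²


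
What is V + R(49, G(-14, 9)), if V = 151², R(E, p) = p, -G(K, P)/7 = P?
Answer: 22738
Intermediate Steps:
G(K, P) = -7*P
V = 22801
V + R(49, G(-14, 9)) = 22801 - 7*9 = 22801 - 63 = 22738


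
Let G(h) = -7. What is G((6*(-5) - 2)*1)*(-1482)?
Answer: 10374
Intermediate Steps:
G((6*(-5) - 2)*1)*(-1482) = -7*(-1482) = 10374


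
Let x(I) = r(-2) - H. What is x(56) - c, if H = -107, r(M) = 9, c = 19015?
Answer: -18899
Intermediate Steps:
x(I) = 116 (x(I) = 9 - 1*(-107) = 9 + 107 = 116)
x(56) - c = 116 - 1*19015 = 116 - 19015 = -18899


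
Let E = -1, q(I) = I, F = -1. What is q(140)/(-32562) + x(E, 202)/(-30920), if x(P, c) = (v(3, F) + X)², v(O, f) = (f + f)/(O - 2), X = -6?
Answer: -400798/62926065 ≈ -0.0063693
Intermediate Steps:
v(O, f) = 2*f/(-2 + O) (v(O, f) = (2*f)/(-2 + O) = 2*f/(-2 + O))
x(P, c) = 64 (x(P, c) = (2*(-1)/(-2 + 3) - 6)² = (2*(-1)/1 - 6)² = (2*(-1)*1 - 6)² = (-2 - 6)² = (-8)² = 64)
q(140)/(-32562) + x(E, 202)/(-30920) = 140/(-32562) + 64/(-30920) = 140*(-1/32562) + 64*(-1/30920) = -70/16281 - 8/3865 = -400798/62926065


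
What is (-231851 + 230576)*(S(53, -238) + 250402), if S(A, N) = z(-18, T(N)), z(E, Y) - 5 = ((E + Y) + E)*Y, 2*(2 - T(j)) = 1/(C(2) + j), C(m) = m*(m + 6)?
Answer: -20974096331225/65712 ≈ -3.1918e+8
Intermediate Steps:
C(m) = m*(6 + m)
T(j) = 2 - 1/(2*(16 + j)) (T(j) = 2 - 1/(2*(2*(6 + 2) + j)) = 2 - 1/(2*(2*8 + j)) = 2 - 1/(2*(16 + j)))
z(E, Y) = 5 + Y*(Y + 2*E) (z(E, Y) = 5 + ((E + Y) + E)*Y = 5 + (Y + 2*E)*Y = 5 + Y*(Y + 2*E))
S(A, N) = 5 - 18*(63 + 4*N)/(16 + N) + (63 + 4*N)**2/(4*(16 + N)**2) (S(A, N) = 5 + ((63 + 4*N)/(2*(16 + N)))**2 + 2*(-18)*((63 + 4*N)/(2*(16 + N))) = 5 + (63 + 4*N)**2/(4*(16 + N)**2) - 18*(63 + 4*N)/(16 + N) = 5 - 18*(63 + 4*N)/(16 + N) + (63 + 4*N)**2/(4*(16 + N)**2))
(-231851 + 230576)*(S(53, -238) + 250402) = (-231851 + 230576)*((-63487 - 8000*(-238) - 252*(-238)**2)/(4*(256 + (-238)**2 + 32*(-238))) + 250402) = -1275*((-63487 + 1904000 - 252*56644)/(4*(256 + 56644 - 7616)) + 250402) = -1275*((1/4)*(-63487 + 1904000 - 14274288)/49284 + 250402) = -1275*((1/4)*(1/49284)*(-12433775) + 250402) = -1275*(-12433775/197136 + 250402) = -1275*49350814897/197136 = -20974096331225/65712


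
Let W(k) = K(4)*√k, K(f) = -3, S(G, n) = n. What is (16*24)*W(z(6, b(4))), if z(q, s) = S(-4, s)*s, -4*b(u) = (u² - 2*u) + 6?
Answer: -4032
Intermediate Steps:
b(u) = -3/2 + u/2 - u²/4 (b(u) = -((u² - 2*u) + 6)/4 = -(6 + u² - 2*u)/4 = -3/2 + u/2 - u²/4)
z(q, s) = s² (z(q, s) = s*s = s²)
W(k) = -3*√k
(16*24)*W(z(6, b(4))) = (16*24)*(-3*√((-3/2 + (½)*4 - ¼*4²)²)) = 384*(-3*√((-3/2 + 2 - ¼*16)²)) = 384*(-3*√((-3/2 + 2 - 4)²)) = 384*(-3*√((-7/2)²)) = 384*(-3*√(49/4)) = 384*(-3*7/2) = 384*(-21/2) = -4032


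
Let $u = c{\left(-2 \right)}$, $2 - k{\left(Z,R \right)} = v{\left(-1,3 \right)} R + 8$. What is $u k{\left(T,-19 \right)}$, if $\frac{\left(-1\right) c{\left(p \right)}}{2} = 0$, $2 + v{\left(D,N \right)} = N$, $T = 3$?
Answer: $0$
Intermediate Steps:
$v{\left(D,N \right)} = -2 + N$
$k{\left(Z,R \right)} = -6 - R$ ($k{\left(Z,R \right)} = 2 - \left(\left(-2 + 3\right) R + 8\right) = 2 - \left(1 R + 8\right) = 2 - \left(R + 8\right) = 2 - \left(8 + R\right) = -6 - R$)
$c{\left(p \right)} = 0$ ($c{\left(p \right)} = \left(-2\right) 0 = 0$)
$u = 0$
$u k{\left(T,-19 \right)} = 0 \left(-6 - -19\right) = 0 \left(-6 + 19\right) = 0 \cdot 13 = 0$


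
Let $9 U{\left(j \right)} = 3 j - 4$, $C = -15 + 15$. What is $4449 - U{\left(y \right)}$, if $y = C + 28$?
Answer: $\frac{39961}{9} \approx 4440.1$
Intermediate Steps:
$C = 0$
$y = 28$ ($y = 0 + 28 = 28$)
$U{\left(j \right)} = - \frac{4}{9} + \frac{j}{3}$ ($U{\left(j \right)} = \frac{3 j - 4}{9} = \frac{-4 + 3 j}{9} = - \frac{4}{9} + \frac{j}{3}$)
$4449 - U{\left(y \right)} = 4449 - \left(- \frac{4}{9} + \frac{1}{3} \cdot 28\right) = 4449 - \left(- \frac{4}{9} + \frac{28}{3}\right) = 4449 - \frac{80}{9} = \frac{39961}{9}$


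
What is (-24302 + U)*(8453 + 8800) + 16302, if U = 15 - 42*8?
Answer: -424804317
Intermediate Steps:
U = -321 (U = 15 - 336 = -321)
(-24302 + U)*(8453 + 8800) + 16302 = (-24302 - 321)*(8453 + 8800) + 16302 = -24623*17253 + 16302 = -424820619 + 16302 = -424804317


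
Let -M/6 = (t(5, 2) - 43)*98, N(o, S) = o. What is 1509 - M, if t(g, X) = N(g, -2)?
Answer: -20835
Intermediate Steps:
t(g, X) = g
M = 22344 (M = -6*(5 - 43)*98 = -(-228)*98 = -6*(-3724) = 22344)
1509 - M = 1509 - 1*22344 = 1509 - 22344 = -20835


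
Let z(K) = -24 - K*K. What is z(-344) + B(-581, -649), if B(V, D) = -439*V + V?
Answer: 136118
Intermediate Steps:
B(V, D) = -438*V
z(K) = -24 - K**2
z(-344) + B(-581, -649) = (-24 - 1*(-344)**2) - 438*(-581) = (-24 - 1*118336) + 254478 = (-24 - 118336) + 254478 = -118360 + 254478 = 136118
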